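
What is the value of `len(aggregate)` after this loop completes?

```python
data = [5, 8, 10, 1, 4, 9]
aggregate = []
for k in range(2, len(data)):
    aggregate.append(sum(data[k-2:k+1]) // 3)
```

Number of 3-element averages
`aggregate` takes the values: [] → [7] → [7, 6] → [7, 6, 5] → [7, 6, 5, 4]
So `len(aggregate)` = 4

Answer: 4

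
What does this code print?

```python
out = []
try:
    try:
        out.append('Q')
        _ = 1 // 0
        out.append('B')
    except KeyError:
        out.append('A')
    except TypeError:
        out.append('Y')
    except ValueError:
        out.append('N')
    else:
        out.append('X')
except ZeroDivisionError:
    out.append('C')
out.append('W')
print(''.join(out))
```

Execution trace: 'Q' (try body) → 'C' (outer except ZeroDivisionError) → 'W' (after the try/except). Output: QCW

Answer: QCW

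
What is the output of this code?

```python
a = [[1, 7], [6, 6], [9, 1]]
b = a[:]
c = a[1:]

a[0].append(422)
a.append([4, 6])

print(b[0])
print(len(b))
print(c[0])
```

Key concept: slice with nested mutation.
Step by step:
`a = [[1, 7], [6, 6], [9, 1]]` → a = [[1, 7], [6, 6], [9, 1]]
`b = a[:]` → b = [[1, 7], [6, 6], [9, 1]]
`c = a[1:]` → c = [[6, 6], [9, 1]]
`a[0].append(422)` → a = [[1, 7, 422], [6, 6], [9, 1]]; b = [[1, 7, 422], [6, 6], [9, 1]]
`a.append([4, 6])` → a = [[1, 7, 422], [6, 6], [9, 1], [4, 6]]
`print(b[0])` → prints [1, 7, 422]
`print(len(b))` → prints 3
`print(c[0])` → prints [6, 6]

Answer:
[1, 7, 422]
3
[6, 6]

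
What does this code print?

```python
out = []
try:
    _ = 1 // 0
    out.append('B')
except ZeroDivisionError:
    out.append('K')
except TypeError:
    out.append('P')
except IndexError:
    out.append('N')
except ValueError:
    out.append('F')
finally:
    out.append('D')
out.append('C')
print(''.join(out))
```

Execution trace: 'K' (except ZeroDivisionError) → 'D' (finally) → 'C' (after the try/except). Output: KDC

Answer: KDC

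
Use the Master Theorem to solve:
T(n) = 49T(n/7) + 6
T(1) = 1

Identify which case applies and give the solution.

a=49, b=7, f(n)=6. log_7(49) = 2. Since c=0 < 2, Case 1 applies: T(n) = Θ(n^log_b(a)) = O(n^2).

Answer: O(n^2) - Case 1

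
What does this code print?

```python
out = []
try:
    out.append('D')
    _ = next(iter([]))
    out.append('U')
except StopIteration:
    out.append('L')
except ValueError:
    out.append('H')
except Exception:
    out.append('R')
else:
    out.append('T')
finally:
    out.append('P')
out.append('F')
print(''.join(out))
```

Execution trace: 'D' (try body) → 'L' (except StopIteration) → 'P' (finally) → 'F' (after the try/except). Output: DLPF

Answer: DLPF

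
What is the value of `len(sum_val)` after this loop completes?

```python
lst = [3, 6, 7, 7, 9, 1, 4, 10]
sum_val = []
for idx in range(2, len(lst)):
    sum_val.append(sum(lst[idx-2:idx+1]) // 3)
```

Number of 3-element averages
`sum_val` takes the values: [] → [5] → [5, 6] → [5, 6, 7] → [5, 6, 7, 5] → [5, 6, 7, 5, 4] → [5, 6, 7, 5, 4, 5]
So `len(sum_val)` = 6

Answer: 6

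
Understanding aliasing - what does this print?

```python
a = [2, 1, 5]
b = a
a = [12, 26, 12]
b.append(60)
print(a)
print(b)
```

Key concept: rebinding vs mutation: a is rebound to a new list, b still points at the original.
Step by step:
`a = [2, 1, 5]` → a = [2, 1, 5]
`b = a` → b = [2, 1, 5] (same object as a)
`a = [12, 26, 12]` → a = [12, 26, 12]
`b.append(60)` → b = [2, 1, 5, 60]
`print(a)` → prints [12, 26, 12]
`print(b)` → prints [2, 1, 5, 60]

Answer:
[12, 26, 12]
[2, 1, 5, 60]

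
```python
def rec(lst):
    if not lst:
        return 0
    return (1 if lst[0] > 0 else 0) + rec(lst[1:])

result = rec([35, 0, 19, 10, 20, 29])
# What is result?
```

Count of positive elements in [35, 0, 19, 10, 20, 29] = 5

Answer: 5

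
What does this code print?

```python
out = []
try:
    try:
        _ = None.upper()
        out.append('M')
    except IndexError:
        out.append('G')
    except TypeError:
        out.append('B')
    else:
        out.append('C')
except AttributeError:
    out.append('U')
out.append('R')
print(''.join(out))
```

Execution trace: 'U' (outer except AttributeError) → 'R' (after the try/except). Output: UR

Answer: UR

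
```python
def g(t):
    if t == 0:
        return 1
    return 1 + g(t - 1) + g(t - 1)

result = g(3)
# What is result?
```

g(t) = 1 + 2·g(t-1), g(0)=1. Closed form: (1+1)·2^3 - 1 = 15.

Answer: 15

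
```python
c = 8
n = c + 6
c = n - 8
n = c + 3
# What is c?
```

Trace:
`c = 8` → c = 8
`n = c + 6` → n = 14
`c = n - 8` → c = 6
`n = c + 3` → n = 9
So c = 6

Answer: 6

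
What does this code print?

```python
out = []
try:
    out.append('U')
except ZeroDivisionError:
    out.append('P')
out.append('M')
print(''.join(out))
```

Execution trace: 'U' (try body, no exception) → 'M' (after the try/except). Output: UM

Answer: UM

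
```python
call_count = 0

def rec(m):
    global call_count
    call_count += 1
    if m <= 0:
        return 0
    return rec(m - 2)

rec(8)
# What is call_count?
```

Linear recursion stepping by 2: 5 calls from m=8 down to ≤0.

Answer: 5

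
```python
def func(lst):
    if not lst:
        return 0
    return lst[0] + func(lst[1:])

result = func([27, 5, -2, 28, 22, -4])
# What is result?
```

27 + 5 + (-2) + 28 + 22 + (-4) + 0 = 76

Answer: 76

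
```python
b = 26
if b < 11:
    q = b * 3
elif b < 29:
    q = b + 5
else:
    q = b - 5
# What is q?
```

Trace:
`b = 26` → b = 26
`if b < 11: ...` → b < 11 is False, b < 29 is True → q = 31
So q = 31

Answer: 31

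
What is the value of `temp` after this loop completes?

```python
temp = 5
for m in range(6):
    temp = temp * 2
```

Multiply by 2, 6 times: 5 * 2^6 = 320
`temp` takes the values: 5 → 10 → 20 → 40 → 80 → 160 → 320

Answer: 320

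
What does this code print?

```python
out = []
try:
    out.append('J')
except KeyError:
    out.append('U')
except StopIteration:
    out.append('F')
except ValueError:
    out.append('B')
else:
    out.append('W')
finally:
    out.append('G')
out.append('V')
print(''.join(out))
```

Execution trace: 'J' (try body, no exception) → 'W' (else) → 'G' (finally) → 'V' (after the try/except). Output: JWGV

Answer: JWGV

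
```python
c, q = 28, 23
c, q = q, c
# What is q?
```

Trace:
`c, q = 28, 23` → c = 28; q = 23
`c, q = q, c` → c = 23; q = 28
So q = 28

Answer: 28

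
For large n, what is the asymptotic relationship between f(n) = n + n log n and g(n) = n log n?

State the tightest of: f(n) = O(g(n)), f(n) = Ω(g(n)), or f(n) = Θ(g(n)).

n + n log n vs n log n: f(n) = Θ(g(n)) — they are asymptotically equivalent (the n term is dominated).

Answer: f(n) = Θ(g(n)) — they are asymptotically equivalent (the n term is dominated).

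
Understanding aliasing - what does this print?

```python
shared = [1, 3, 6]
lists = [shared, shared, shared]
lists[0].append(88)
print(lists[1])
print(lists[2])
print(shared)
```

Key concept: list of same reference.
Step by step:
`shared = [1, 3, 6]` → shared = [1, 3, 6]
`lists = [shared, shared, shared]` → lists = [[1, 3, 6], [1, 3, 6], [1, 3, 6]]
`lists[0].append(88)` → shared = [1, 3, 6, 88]; lists = [[1, 3, 6, 88], [1, 3, 6, 88], [1, 3, 6, 88]]
`print(lists[1])` → prints [1, 3, 6, 88]
`print(lists[2])` → prints [1, 3, 6, 88]
`print(shared)` → prints [1, 3, 6, 88]

Answer:
[1, 3, 6, 88]
[1, 3, 6, 88]
[1, 3, 6, 88]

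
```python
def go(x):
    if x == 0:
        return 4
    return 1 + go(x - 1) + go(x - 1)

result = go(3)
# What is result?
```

go(x) = 1 + 2·go(x-1), go(0)=4. Closed form: (4+1)·2^3 - 1 = 39.

Answer: 39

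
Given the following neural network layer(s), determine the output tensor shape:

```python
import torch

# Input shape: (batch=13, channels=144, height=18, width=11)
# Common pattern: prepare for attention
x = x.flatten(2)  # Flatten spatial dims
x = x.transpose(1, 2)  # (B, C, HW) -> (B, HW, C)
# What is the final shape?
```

Input: (13, 144, 18, 11) -> after flatten(2): (13, 144, 198) -> Output: (13, 198, 144)

Answer: (13, 198, 144)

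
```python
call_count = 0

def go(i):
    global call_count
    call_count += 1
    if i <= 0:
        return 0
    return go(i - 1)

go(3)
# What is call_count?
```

Linear recursion stepping by 1: 4 calls from i=3 down to ≤0.

Answer: 4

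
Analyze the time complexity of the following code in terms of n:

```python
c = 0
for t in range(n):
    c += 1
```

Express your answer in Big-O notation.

Each loop level contributes: n. Multiplying the contributions gives O(n).

Answer: O(n)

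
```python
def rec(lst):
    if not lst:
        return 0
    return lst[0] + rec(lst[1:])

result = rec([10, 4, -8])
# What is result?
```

10 + 4 + (-8) + 0 = 6

Answer: 6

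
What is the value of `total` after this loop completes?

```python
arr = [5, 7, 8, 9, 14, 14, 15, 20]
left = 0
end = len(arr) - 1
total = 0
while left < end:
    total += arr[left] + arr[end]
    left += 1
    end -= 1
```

Sum of pairs from ends
`total` takes the values: 0 → 25 → 47 → 69 → 92

Answer: 92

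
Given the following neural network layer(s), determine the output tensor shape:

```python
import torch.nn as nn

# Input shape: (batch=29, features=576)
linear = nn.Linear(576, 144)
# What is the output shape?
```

Input: (29, 576) -> Output: (29, 144)

Answer: (29, 144)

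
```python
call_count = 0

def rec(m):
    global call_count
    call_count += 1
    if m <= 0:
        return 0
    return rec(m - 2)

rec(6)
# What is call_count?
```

Linear recursion stepping by 2: 4 calls from m=6 down to ≤0.

Answer: 4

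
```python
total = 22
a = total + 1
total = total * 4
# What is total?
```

Trace:
`total = 22` → total = 22
`a = total + 1` → a = 23
`total = total * 4` → total = 88
So total = 88

Answer: 88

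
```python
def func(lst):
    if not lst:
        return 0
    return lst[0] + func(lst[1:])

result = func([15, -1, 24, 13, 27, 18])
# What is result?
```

15 + (-1) + 24 + 13 + 27 + 18 + 0 = 96

Answer: 96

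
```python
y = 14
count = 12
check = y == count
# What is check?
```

Trace:
`y = 14` → y = 14
`count = 12` → count = 12
`check = y == count` → check = False
So check = False

Answer: False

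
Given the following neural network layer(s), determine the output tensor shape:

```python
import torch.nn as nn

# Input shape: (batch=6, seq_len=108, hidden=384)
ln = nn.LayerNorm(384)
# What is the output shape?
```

Input: (6, 108, 384) -> Output: (6, 108, 384)

Answer: (6, 108, 384)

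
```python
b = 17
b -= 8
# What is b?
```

Trace:
`b = 17` → b = 17
`b -= 8` → b = 9
So b = 9

Answer: 9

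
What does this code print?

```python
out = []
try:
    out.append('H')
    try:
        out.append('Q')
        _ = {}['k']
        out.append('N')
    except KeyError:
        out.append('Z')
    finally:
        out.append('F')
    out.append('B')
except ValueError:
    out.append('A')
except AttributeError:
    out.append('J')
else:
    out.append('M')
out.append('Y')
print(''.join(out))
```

Execution trace: 'H' (try body) → 'Q' (inner try body) → 'Z' (inner except KeyError) → 'F' (inner finally) → 'B' (try body, no exception) → 'M' (else) → 'Y' (after the try/except). Output: HQZFBMY

Answer: HQZFBMY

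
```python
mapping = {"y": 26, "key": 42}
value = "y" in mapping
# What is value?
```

Trace:
`mapping = {"y": 26, "key": 42}` → mapping = {'y': 26, 'key': 42}
`value = "y" in mapping` → value = True
So value = True

Answer: True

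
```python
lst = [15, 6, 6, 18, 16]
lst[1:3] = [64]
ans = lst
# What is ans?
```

Trace:
`lst = [15, 6, 6, 18, 16]` → lst = [15, 6, 6, 18, 16]
`lst[1:3] = [64]` → lst = [15, 64, 18, 16]
`ans = lst` → ans = [15, 64, 18, 16]
So ans = [15, 64, 18, 16]

Answer: [15, 64, 18, 16]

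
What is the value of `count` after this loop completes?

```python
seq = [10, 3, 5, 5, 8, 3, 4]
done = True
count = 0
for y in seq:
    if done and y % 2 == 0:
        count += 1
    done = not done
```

Count even values at even positions
`count` takes the values: 0 → 1 → 2 → 3

Answer: 3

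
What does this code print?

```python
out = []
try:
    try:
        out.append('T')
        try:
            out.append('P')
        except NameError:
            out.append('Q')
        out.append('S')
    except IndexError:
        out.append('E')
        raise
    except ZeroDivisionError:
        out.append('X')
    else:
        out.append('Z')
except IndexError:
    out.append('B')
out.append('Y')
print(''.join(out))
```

Execution trace: 'T' (try body) → 'P' (inner try body, no exception) → 'S' (try body, no exception) → 'Z' (else) → 'Y' (after the try/except). Output: TPSZY

Answer: TPSZY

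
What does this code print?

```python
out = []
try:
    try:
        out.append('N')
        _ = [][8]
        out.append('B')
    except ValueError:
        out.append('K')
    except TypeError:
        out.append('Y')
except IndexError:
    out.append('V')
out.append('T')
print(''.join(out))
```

Execution trace: 'N' (inner try body) → 'V' (outer except IndexError) → 'T' (after the try/except). Output: NVT

Answer: NVT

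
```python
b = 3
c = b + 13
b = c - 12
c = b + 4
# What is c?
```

Trace:
`b = 3` → b = 3
`c = b + 13` → c = 16
`b = c - 12` → b = 4
`c = b + 4` → c = 8
So c = 8

Answer: 8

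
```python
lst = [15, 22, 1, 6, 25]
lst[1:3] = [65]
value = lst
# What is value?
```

Trace:
`lst = [15, 22, 1, 6, 25]` → lst = [15, 22, 1, 6, 25]
`lst[1:3] = [65]` → lst = [15, 65, 6, 25]
`value = lst` → value = [15, 65, 6, 25]
So value = [15, 65, 6, 25]

Answer: [15, 65, 6, 25]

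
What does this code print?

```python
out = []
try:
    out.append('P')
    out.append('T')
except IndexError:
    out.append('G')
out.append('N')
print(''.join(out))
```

Execution trace: 'P' (try body) → 'T' (try body, no exception) → 'N' (after the try/except). Output: PTN

Answer: PTN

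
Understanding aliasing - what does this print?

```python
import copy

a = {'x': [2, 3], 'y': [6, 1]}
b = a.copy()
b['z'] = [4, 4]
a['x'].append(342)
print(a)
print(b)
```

Key concept: shallow copy of dict with mutable values.
Step by step:
`a = {'x': [2, 3], 'y': [6, 1]}` → a = {'x': [2, 3], 'y': [6, 1]}
`b = a.copy()` → b = {'x': [2, 3], 'y': [6, 1]}
`b['z'] = [4, 4]` → b = {'x': [2, 3], 'y': [6, 1], 'z': [4, 4]}
`a['x'].append(342)` → a = {'x': [2, 3, 342], 'y': [6, 1]}; b = {'x': [2, 3, 342], 'y': [6, 1], 'z': [4, 4]}
`print(a)` → prints {'x': [2, 3, 342], 'y': [6, 1]}
`print(b)` → prints {'x': [2, 3, 342], 'y': [6, 1], 'z': [4, 4]}

Answer:
{'x': [2, 3, 342], 'y': [6, 1]}
{'x': [2, 3, 342], 'y': [6, 1], 'z': [4, 4]}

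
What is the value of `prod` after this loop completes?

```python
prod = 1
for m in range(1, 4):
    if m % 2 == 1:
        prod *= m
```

Product of odd numbers 1 to 3
`prod` takes the values: 1 → 3

Answer: 3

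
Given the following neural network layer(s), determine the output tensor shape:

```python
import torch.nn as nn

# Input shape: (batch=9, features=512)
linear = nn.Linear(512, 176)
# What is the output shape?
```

Input: (9, 512) -> Output: (9, 176)

Answer: (9, 176)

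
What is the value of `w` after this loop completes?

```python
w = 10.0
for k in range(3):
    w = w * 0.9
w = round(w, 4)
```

Exponential decay: 10.0 * 0.9^3
`w` takes the values: 10.0 → 9.0 → 8.1 → 7.29

Answer: 7.29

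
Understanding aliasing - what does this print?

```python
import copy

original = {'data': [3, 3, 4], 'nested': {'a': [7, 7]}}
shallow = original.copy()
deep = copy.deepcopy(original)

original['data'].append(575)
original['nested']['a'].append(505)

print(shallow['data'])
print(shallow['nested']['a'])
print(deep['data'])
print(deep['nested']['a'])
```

Key concept: comparing shallow vs deep copy.
Step by step:
`original = {'data': [3, 3, 4], 'nested': {'a': [7, 7]}}` → original = {'data': [3, 3, 4], 'nested': {'a': [7, 7]}}
`shallow = original.copy()` → shallow = {'data': [3, 3, 4], 'nested': {'a': [7, 7]}}
`deep = copy.deepcopy(original)` → deep = {'data': [3, 3, 4], 'nested': {'a': [7, 7]}}
`original['data'].append(575)` → original = {'data': [3, 3, 4, 575], 'nested': {'a': [7, 7]}}; shallow = {'data': [3, 3, 4, 575], 'nested': {'a': [7, 7]}}
`original['nested']['a'].append(505)` → original = {'data': [3, 3, 4, 575], 'nested': {'a': [7, 7, 505]}}; shallow = {'data': [3, 3, 4, 575], 'nested': {'a': [7, 7, 505]}}
`print(shallow['data'])` → prints [3, 3, 4, 575]
`print(shallow['nested']['a'])` → prints [7, 7, 505]
`print(deep['data'])` → prints [3, 3, 4]
`print(deep['nested']['a'])` → prints [7, 7]

Answer:
[3, 3, 4, 575]
[7, 7, 505]
[3, 3, 4]
[7, 7]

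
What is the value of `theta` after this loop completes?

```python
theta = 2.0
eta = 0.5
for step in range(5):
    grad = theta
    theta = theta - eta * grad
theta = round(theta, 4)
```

Gradient descent: w = 2.0 * (1 - 0.5)^5
`theta` takes the values: 2.0 → 1.0 → 0.5 → 0.25 → 0.125 → 0.0625

Answer: 0.0625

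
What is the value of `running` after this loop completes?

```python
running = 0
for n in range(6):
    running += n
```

Sum of 0 to 5 = 15
`running` takes the values: 0 → 1 → 3 → 6 → 10 → 15

Answer: 15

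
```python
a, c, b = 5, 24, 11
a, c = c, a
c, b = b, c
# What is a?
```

Trace:
`a, c, b = 5, 24, 11` → a = 5; c = 24; b = 11
`a, c = c, a` → a = 24; c = 5
`c, b = b, c` → c = 11; b = 5
So a = 24

Answer: 24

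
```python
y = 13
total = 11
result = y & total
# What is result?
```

Trace:
`y = 13` → y = 13
`total = 11` → total = 11
`result = y & total` → result = 9
So result = 9

Answer: 9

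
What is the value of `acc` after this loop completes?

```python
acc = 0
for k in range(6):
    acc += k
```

Sum of 0 to 5 = 15
`acc` takes the values: 0 → 1 → 3 → 6 → 10 → 15

Answer: 15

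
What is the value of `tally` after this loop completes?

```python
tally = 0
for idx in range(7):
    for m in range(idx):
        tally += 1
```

Triangle number: 0+1+2+...+6
`tally` takes the values: 0 → 1 → 2 → 3 → 4 → 5 → 6 → 7 → 8 → 9 → 10 → 11 → 12 → 13 → 14 → 15 → 16 → 17 → 18 → 19 → 20 → 21

Answer: 21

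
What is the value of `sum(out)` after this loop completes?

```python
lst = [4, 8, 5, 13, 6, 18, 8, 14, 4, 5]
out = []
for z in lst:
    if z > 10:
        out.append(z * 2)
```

Sum of doubled values > 10
`out` takes the values: [] → [26] → [26, 36] → [26, 36, 28]
So `sum(out)` = 90

Answer: 90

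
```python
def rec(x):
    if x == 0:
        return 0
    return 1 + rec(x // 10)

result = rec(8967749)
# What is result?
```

Count of digits of 8967749: 7

Answer: 7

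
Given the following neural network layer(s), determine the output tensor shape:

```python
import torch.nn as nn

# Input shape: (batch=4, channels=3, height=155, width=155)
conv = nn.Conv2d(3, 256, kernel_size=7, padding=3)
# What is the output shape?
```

Input: (4, 3, 155, 155) -> Output: (4, 256, 155, 155)

Answer: (4, 256, 155, 155)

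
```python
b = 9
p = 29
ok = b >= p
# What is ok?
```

Trace:
`b = 9` → b = 9
`p = 29` → p = 29
`ok = b >= p` → ok = False
So ok = False

Answer: False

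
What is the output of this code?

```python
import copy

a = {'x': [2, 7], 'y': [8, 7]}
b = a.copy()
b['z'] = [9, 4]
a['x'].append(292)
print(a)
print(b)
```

Key concept: shallow copy of dict with mutable values.
Step by step:
`a = {'x': [2, 7], 'y': [8, 7]}` → a = {'x': [2, 7], 'y': [8, 7]}
`b = a.copy()` → b = {'x': [2, 7], 'y': [8, 7]}
`b['z'] = [9, 4]` → b = {'x': [2, 7], 'y': [8, 7], 'z': [9, 4]}
`a['x'].append(292)` → a = {'x': [2, 7, 292], 'y': [8, 7]}; b = {'x': [2, 7, 292], 'y': [8, 7], 'z': [9, 4]}
`print(a)` → prints {'x': [2, 7, 292], 'y': [8, 7]}
`print(b)` → prints {'x': [2, 7, 292], 'y': [8, 7], 'z': [9, 4]}

Answer:
{'x': [2, 7, 292], 'y': [8, 7]}
{'x': [2, 7, 292], 'y': [8, 7], 'z': [9, 4]}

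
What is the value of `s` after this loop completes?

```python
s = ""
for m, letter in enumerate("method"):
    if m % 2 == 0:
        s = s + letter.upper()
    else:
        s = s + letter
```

Uppercase even positions in 'method'
`s` takes the values: "" → "M" → "Me" → "MeT" → "MeTh" → "MeThO" → "MeThOd"

Answer: "MeThOd"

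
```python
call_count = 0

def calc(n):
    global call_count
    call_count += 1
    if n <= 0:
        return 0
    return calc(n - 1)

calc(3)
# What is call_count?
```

Linear recursion stepping by 1: 4 calls from n=3 down to ≤0.

Answer: 4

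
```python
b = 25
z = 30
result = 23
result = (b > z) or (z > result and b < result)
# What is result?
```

Trace:
`b = 25` → b = 25
`z = 30` → z = 30
`result = 23` → result = 23
`result = (b > z) or (z > result and b < result)` → result = False
So result = False

Answer: False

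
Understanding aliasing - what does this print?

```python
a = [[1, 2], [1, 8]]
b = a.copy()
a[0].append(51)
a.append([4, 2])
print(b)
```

Key concept: shallow copy with nested lists.
Step by step:
`a = [[1, 2], [1, 8]]` → a = [[1, 2], [1, 8]]
`b = a.copy()` → b = [[1, 2], [1, 8]]
`a[0].append(51)` → a = [[1, 2, 51], [1, 8]]; b = [[1, 2, 51], [1, 8]]
`a.append([4, 2])` → a = [[1, 2, 51], [1, 8], [4, 2]]
`print(b)` → prints [[1, 2, 51], [1, 8]]

Answer: [[1, 2, 51], [1, 8]]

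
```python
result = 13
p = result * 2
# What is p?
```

Trace:
`result = 13` → result = 13
`p = result * 2` → p = 26
So p = 26

Answer: 26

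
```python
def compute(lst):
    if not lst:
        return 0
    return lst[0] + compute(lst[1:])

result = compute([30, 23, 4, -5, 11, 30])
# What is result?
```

30 + 23 + 4 + (-5) + 11 + 30 + 0 = 93

Answer: 93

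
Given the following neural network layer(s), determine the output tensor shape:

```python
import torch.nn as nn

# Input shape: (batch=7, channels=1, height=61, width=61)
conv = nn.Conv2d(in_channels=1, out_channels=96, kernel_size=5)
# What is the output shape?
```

Input: (7, 1, 61, 61) -> Output: (7, 96, 57, 57)

Answer: (7, 96, 57, 57)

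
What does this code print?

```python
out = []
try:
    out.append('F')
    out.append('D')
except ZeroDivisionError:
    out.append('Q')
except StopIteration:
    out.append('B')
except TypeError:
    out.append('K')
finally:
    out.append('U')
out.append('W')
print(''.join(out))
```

Execution trace: 'F' (try body) → 'D' (try body, no exception) → 'U' (finally) → 'W' (after the try/except). Output: FDUW

Answer: FDUW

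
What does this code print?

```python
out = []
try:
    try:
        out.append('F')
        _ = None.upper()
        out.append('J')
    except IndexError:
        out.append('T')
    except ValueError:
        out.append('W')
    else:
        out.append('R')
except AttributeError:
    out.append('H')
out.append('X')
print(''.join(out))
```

Execution trace: 'F' (inner try body) → 'H' (outer except AttributeError) → 'X' (after the try/except). Output: FHX

Answer: FHX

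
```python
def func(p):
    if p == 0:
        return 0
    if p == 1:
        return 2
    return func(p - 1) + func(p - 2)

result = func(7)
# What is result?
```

Build up from base cases: func(0)=0, func(1)=2, func(2)=2, func(3)=4, func(4)=6, func(5)=10, func(6)=16, ..., func(7)=26

Answer: 26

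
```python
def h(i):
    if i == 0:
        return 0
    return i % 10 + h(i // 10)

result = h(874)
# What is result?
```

Sum of digits of 874: 4 + 7 + 8 = 19

Answer: 19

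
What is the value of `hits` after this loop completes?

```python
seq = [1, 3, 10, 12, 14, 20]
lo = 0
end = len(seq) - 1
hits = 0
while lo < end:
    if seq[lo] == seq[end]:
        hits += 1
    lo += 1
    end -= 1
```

Count matching pairs from ends
`hits` takes the values: 0

Answer: 0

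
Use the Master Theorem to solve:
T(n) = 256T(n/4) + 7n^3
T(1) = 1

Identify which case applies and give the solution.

a=256, b=4, f(n)=7n^3. log_4(256) = 4. Since c=3 < 4, Case 1 applies: T(n) = Θ(n^log_b(a)) = O(n^4).

Answer: O(n^4) - Case 1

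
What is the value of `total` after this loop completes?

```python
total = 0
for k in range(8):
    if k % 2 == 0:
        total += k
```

Sum of even numbers 0 to 7
`total` takes the values: 0 → 2 → 6 → 12

Answer: 12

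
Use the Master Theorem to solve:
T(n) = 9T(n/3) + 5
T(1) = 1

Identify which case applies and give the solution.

a=9, b=3, f(n)=5. log_3(9) = 2. Since c=0 < 2, Case 1 applies: T(n) = Θ(n^log_b(a)) = O(n^2).

Answer: O(n^2) - Case 1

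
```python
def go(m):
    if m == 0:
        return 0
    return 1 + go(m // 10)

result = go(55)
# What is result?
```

Count of digits of 55: 2

Answer: 2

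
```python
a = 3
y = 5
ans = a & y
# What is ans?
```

Trace:
`a = 3` → a = 3
`y = 5` → y = 5
`ans = a & y` → ans = 1
So ans = 1

Answer: 1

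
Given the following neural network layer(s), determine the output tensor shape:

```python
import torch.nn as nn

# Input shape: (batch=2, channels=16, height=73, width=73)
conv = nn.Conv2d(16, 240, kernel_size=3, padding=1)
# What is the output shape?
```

Input: (2, 16, 73, 73) -> Output: (2, 240, 73, 73)

Answer: (2, 240, 73, 73)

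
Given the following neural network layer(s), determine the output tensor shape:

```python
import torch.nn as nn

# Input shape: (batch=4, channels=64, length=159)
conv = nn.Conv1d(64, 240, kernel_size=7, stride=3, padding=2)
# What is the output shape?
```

Input: (4, 64, 159) -> Output: (4, 240, 53)

Answer: (4, 240, 53)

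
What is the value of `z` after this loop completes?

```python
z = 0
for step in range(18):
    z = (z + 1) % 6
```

Increment mod 6, 18 times = 0
`z` takes the values: 0 → 1 → 2 → 3 → 4 → 5 → 0 → 1 → 2 → 3 → 4 → 5 → 0 → 1 → 2 → 3 → 4 → 5 → 0

Answer: 0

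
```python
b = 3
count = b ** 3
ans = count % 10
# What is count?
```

Trace:
`b = 3` → b = 3
`count = b ** 3` → count = 27
`ans = count % 10` → ans = 7
So count = 27

Answer: 27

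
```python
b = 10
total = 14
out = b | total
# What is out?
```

Trace:
`b = 10` → b = 10
`total = 14` → total = 14
`out = b | total` → out = 14
So out = 14

Answer: 14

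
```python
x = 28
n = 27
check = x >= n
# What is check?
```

Trace:
`x = 28` → x = 28
`n = 27` → n = 27
`check = x >= n` → check = True
So check = True

Answer: True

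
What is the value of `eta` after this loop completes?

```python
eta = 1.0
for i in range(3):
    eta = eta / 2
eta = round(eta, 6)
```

Halving LR 3 times: 1 / 2^3
`eta` takes the values: 1.0 → 0.5 → 0.25 → 0.125

Answer: 0.125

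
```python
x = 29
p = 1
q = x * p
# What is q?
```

Trace:
`x = 29` → x = 29
`p = 1` → p = 1
`q = x * p` → q = 29
So q = 29

Answer: 29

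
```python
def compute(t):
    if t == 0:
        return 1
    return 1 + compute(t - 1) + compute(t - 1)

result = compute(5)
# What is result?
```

compute(t) = 1 + 2·compute(t-1), compute(0)=1. Closed form: (1+1)·2^5 - 1 = 63.

Answer: 63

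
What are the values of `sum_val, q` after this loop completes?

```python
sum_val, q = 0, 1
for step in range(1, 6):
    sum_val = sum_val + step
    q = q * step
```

Sum and factorial of 1 to 5
`sum_val, q` takes the values: (0, 1) → (1, 1) → (3, 1) → (3, 2) → (6, 2) → (6, 6) → (10, 6) → (10, 24) → (15, 24) → (15, 120)

Answer: 15, 120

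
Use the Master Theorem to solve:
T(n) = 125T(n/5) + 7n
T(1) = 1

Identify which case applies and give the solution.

a=125, b=5, f(n)=7n. log_5(125) = 3. Since c=1 < 3, Case 1 applies: T(n) = Θ(n^log_b(a)) = O(n^3).

Answer: O(n^3) - Case 1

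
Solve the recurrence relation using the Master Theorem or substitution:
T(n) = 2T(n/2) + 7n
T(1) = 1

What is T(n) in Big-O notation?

By Master Theorem: a=2, b=2, f(n)=7n. Since log_2(2) = 1 and f(n) = Θ(n^1), Case 2 applies. T(n) = O(n log n).

Answer: O(n log n)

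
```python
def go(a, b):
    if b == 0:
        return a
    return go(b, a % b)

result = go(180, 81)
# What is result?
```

go(180, 81) -> go(81, 18) -> go(18, 9) -> go(9, 0) -> 9

Answer: 9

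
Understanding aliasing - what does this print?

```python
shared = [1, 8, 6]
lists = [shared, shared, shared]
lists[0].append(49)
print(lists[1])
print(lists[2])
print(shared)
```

Key concept: list of same reference.
Step by step:
`shared = [1, 8, 6]` → shared = [1, 8, 6]
`lists = [shared, shared, shared]` → lists = [[1, 8, 6], [1, 8, 6], [1, 8, 6]]
`lists[0].append(49)` → shared = [1, 8, 6, 49]; lists = [[1, 8, 6, 49], [1, 8, 6, 49], [1, 8, 6, 49]]
`print(lists[1])` → prints [1, 8, 6, 49]
`print(lists[2])` → prints [1, 8, 6, 49]
`print(shared)` → prints [1, 8, 6, 49]

Answer:
[1, 8, 6, 49]
[1, 8, 6, 49]
[1, 8, 6, 49]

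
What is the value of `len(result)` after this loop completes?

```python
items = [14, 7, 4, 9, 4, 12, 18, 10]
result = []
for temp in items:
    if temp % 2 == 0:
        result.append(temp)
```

Count even numbers in [14, 7, 4, 9, 4, 12, 18, 10]
`result` takes the values: [] → [14] → [14, 4] → [14, 4, 4] → [14, 4, 4, 12] → [14, 4, 4, 12, 18] → [14, 4, 4, 12, 18, 10]
So `len(result)` = 6

Answer: 6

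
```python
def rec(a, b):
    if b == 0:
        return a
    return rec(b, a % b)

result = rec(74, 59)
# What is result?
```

rec(74, 59) -> rec(59, 15) -> rec(15, 14) -> rec(14, 1) -> rec(1, 0) -> 1

Answer: 1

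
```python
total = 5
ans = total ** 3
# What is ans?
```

Trace:
`total = 5` → total = 5
`ans = total ** 3` → ans = 125
So ans = 125

Answer: 125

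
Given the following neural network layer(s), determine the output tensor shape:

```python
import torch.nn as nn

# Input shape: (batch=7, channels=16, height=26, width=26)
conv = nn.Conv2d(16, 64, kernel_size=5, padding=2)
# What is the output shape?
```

Input: (7, 16, 26, 26) -> Output: (7, 64, 26, 26)

Answer: (7, 64, 26, 26)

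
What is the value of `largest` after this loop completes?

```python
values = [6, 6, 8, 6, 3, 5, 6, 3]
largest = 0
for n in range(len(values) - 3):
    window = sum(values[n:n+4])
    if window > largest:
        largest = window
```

Max sum of 4-element window in [6, 6, 8, 6, 3, 5, 6, 3]
`largest` takes the values: 0 → 26

Answer: 26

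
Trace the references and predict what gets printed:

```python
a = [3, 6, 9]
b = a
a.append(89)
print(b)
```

Key concept: basic list aliasing.
Step by step:
`a = [3, 6, 9]` → a = [3, 6, 9]
`b = a` → b = [3, 6, 9] (same object as a)
`a.append(89)` → a = [3, 6, 9, 89] (same object as b); b = [3, 6, 9, 89] (same object as a)
`print(b)` → prints [3, 6, 9, 89]

Answer: [3, 6, 9, 89]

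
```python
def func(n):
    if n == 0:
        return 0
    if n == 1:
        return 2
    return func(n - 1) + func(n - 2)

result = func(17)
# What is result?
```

Build up from base cases: func(0)=0, func(1)=2, func(2)=2, func(3)=4, func(4)=6, func(5)=10, func(6)=16, ..., func(17)=3194

Answer: 3194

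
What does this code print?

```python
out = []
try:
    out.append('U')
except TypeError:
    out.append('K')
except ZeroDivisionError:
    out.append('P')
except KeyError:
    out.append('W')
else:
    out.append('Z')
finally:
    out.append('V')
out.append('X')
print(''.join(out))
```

Execution trace: 'U' (try body, no exception) → 'Z' (else) → 'V' (finally) → 'X' (after the try/except). Output: UZVX

Answer: UZVX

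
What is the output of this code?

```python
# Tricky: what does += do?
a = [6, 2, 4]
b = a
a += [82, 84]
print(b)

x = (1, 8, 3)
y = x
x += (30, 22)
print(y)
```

Key concept: += behavior differs for mutable vs immutable.
Step by step:
`a = [6, 2, 4]` → a = [6, 2, 4]
`b = a` → b = [6, 2, 4] (same object as a)
`a += [82, 84]` → a = [6, 2, 4, 82, 84] (same object as b); b = [6, 2, 4, 82, 84] (same object as a)
`print(b)` → prints [6, 2, 4, 82, 84]
`x = (1, 8, 3)` → x = (1, 8, 3)
`y = x` → y = (1, 8, 3)
`x += (30, 22)` → x = (1, 8, 3, 30, 22)
`print(y)` → prints (1, 8, 3)

Answer:
[6, 2, 4, 82, 84]
(1, 8, 3)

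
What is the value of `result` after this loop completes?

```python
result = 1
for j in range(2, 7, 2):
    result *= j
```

Product of even numbers 2 to 6
`result` takes the values: 1 → 2 → 8 → 48

Answer: 48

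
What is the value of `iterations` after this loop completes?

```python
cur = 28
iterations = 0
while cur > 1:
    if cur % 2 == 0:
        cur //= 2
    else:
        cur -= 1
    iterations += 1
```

Steps to reduce 28 to 1
`iterations` takes the values: 0 → 1 → 2 → 3 → 4 → 5 → 6

Answer: 6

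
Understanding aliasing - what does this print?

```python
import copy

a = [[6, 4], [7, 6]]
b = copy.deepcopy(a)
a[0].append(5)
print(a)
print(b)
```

Key concept: deep copy is fully independent.
Step by step:
`a = [[6, 4], [7, 6]]` → a = [[6, 4], [7, 6]]
`b = copy.deepcopy(a)` → b = [[6, 4], [7, 6]]
`a[0].append(5)` → a = [[6, 4, 5], [7, 6]]
`print(a)` → prints [[6, 4, 5], [7, 6]]
`print(b)` → prints [[6, 4], [7, 6]]

Answer:
[[6, 4, 5], [7, 6]]
[[6, 4], [7, 6]]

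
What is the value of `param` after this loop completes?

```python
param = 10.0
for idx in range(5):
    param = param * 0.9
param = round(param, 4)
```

Exponential decay: 10.0 * 0.9^5
`param` takes the values: 10.0 → 9.0 → 8.1 → 7.29 → 6.561 → 5.9049

Answer: 5.9049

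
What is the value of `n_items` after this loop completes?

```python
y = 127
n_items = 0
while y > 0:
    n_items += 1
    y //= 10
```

Count digits by repeated division by 10
`n_items` takes the values: 0 → 1 → 2 → 3

Answer: 3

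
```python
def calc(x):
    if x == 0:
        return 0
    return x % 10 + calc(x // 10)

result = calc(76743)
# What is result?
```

Sum of digits of 76743: 3 + 4 + 7 + 6 + 7 = 27

Answer: 27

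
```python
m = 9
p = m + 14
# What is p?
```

Trace:
`m = 9` → m = 9
`p = m + 14` → p = 23
So p = 23

Answer: 23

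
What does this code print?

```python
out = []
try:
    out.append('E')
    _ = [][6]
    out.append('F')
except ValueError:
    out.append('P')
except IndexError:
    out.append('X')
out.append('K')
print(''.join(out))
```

Execution trace: 'E' (try body) → 'X' (except IndexError) → 'K' (after the try/except). Output: EXK

Answer: EXK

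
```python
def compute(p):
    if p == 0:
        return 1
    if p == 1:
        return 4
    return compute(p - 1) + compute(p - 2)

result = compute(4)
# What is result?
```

Build up from base cases: compute(0)=1, compute(1)=4, compute(2)=5, compute(3)=9, compute(4)=14

Answer: 14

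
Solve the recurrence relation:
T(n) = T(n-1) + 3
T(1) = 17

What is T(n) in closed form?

Unrolling: T(n) = T(1) + 3·(n-1) = 17 + 3(n-1) = 3n + 14.

Answer: T(n) = 3n + 14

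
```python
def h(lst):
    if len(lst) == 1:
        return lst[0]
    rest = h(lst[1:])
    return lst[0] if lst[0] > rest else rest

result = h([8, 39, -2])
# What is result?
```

Recursive max over [8, 39, -2] = 39

Answer: 39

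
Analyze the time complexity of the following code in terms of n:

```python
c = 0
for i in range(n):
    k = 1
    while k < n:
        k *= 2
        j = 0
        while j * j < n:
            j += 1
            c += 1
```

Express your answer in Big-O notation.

Each loop level contributes: n × log n × √n. Multiplying the contributions gives O(n√n log n).

Answer: O(n√n log n)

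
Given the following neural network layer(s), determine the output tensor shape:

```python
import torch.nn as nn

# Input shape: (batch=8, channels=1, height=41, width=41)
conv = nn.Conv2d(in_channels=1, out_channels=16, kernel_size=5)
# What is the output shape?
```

Input: (8, 1, 41, 41) -> Output: (8, 16, 37, 37)

Answer: (8, 16, 37, 37)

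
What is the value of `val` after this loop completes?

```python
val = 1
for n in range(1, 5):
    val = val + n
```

Start at 1, add 1 through 4
`val` takes the values: 1 → 2 → 4 → 7 → 11

Answer: 11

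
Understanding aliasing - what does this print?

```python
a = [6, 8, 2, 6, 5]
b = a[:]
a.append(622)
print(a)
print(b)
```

Key concept: slice [:] creates copy.
Step by step:
`a = [6, 8, 2, 6, 5]` → a = [6, 8, 2, 6, 5]
`b = a[:]` → b = [6, 8, 2, 6, 5]
`a.append(622)` → a = [6, 8, 2, 6, 5, 622]
`print(a)` → prints [6, 8, 2, 6, 5, 622]
`print(b)` → prints [6, 8, 2, 6, 5]

Answer:
[6, 8, 2, 6, 5, 622]
[6, 8, 2, 6, 5]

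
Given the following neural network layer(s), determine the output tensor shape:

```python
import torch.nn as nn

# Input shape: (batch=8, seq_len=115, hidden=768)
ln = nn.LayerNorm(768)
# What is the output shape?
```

Input: (8, 115, 768) -> Output: (8, 115, 768)

Answer: (8, 115, 768)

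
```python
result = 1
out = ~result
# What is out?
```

Trace:
`result = 1` → result = 1
`out = ~result` → out = -2
So out = -2

Answer: -2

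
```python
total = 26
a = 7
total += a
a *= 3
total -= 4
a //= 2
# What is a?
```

Trace:
`total = 26` → total = 26
`a = 7` → a = 7
`total += a` → total = 33
`a *= 3` → a = 21
`total -= 4` → total = 29
`a //= 2` → a = 10
So a = 10

Answer: 10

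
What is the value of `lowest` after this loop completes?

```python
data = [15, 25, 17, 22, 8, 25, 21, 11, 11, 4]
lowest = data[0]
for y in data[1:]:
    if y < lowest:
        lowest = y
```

Minimum of [15, 25, 17, 22, 8, 25, 21, 11, 11, 4]
`lowest` takes the values: 15 → 8 → 4

Answer: 4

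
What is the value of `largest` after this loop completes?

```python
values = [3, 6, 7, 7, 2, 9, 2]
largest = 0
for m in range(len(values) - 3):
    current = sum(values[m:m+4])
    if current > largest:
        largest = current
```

Max sum of 4-element window in [3, 6, 7, 7, 2, 9, 2]
`largest` takes the values: 0 → 23 → 25

Answer: 25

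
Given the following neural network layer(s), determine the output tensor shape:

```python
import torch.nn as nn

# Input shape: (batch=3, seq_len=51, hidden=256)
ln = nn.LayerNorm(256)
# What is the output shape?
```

Input: (3, 51, 256) -> Output: (3, 51, 256)

Answer: (3, 51, 256)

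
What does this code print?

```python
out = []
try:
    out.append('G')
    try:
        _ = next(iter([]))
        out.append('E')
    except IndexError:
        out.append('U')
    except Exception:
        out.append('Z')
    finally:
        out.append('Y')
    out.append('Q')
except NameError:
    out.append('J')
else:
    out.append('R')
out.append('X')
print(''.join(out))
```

Execution trace: 'G' (try body) → 'Z' (inner except Exception) → 'Y' (inner finally) → 'Q' (try body, no exception) → 'R' (else) → 'X' (after the try/except). Output: GZYQRX

Answer: GZYQRX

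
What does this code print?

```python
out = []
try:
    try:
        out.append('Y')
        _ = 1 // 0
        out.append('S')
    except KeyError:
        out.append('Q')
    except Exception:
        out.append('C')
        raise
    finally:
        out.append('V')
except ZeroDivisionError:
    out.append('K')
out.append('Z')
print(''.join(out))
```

Execution trace: 'Y' (inner try body) → 'C' (inner except Exception) → 'V' (inner finally) → 'K' (outer except ZeroDivisionError) → 'Z' (after the try/except). Output: YCVKZ

Answer: YCVKZ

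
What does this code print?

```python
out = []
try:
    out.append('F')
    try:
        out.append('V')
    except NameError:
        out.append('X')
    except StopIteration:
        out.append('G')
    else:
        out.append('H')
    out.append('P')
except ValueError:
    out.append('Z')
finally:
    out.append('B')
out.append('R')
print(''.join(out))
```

Execution trace: 'F' (try body) → 'V' (inner try body, no exception) → 'H' (inner else) → 'P' (try body, no exception) → 'B' (finally) → 'R' (after the try/except). Output: FVHPBR

Answer: FVHPBR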